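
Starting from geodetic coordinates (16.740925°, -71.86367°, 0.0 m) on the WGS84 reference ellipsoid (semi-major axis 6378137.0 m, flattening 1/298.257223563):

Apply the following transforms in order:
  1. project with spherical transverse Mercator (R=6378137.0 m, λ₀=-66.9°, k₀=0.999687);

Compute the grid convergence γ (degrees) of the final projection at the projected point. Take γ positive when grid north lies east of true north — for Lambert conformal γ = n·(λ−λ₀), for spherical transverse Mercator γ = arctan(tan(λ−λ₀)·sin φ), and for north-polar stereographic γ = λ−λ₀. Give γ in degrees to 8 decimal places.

start: φ=16.740925°, λ=-71.863670°, h=0.000 m
→ into tm (λ₀=-66.9°): φ=16.74092500°, λ−λ₀=-4.96367000°
convergence γ = -1.43304705°

-1.43304705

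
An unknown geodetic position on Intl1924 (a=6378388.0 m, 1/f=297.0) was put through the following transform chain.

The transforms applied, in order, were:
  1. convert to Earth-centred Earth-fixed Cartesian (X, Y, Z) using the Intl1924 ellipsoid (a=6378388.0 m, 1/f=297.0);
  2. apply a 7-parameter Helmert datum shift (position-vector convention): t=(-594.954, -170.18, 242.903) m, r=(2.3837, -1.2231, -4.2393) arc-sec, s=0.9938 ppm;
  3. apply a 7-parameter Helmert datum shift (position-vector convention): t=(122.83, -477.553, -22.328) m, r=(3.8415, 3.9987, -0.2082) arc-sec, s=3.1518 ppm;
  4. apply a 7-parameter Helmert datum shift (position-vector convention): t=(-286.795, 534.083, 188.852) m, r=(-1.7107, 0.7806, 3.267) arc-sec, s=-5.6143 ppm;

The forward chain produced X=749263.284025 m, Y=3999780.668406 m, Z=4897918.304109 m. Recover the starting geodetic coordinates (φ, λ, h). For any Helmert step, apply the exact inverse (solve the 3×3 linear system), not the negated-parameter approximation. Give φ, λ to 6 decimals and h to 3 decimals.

start: X=749263.2840, Y=3999780.6684, Z=4897918.3041 m
→ Helmert⁻¹: X=749599.0948, Y=3999216.5448, Z=4897792.9547
→ Helmert⁻¹: X=749374.9165, Y=3999773.4641, Z=4897739.8812
→ Helmert⁻¹: X=749915.9548, Y=4000011.6791, Z=4897441.4381
→ geod (Bowring, a=6378388.000): φ=50.46371800°, λ=79.38153800°, h=2025.9580 m

φ=50.463718°, λ=79.381538°, h=2025.958 m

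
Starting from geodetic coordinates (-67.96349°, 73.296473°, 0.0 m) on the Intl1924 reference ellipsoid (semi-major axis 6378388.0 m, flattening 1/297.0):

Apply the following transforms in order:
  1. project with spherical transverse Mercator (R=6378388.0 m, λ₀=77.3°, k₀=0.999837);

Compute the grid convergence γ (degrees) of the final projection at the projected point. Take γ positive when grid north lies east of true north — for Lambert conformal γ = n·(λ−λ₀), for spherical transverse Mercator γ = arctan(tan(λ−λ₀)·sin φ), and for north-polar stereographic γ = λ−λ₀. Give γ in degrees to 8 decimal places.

3.71189892

start: φ=-67.963490°, λ=73.296473°, h=0.000 m
→ into tm (λ₀=77.3°): φ=-67.96349000°, λ−λ₀=-4.00352700°
convergence γ = 3.71189892°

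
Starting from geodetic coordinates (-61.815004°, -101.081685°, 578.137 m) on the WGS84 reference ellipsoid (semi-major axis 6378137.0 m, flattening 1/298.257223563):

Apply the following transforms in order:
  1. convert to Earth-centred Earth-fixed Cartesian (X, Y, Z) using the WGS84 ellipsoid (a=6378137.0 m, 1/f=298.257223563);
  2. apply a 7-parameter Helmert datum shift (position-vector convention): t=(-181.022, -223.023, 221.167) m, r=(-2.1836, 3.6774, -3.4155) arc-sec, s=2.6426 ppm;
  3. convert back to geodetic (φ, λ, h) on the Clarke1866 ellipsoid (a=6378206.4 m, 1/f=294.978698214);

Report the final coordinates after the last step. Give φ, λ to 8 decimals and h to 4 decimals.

start: φ=-61.815004°, λ=-101.081685°, h=578.137 m
→ ECEF (a=6378137.000, f=1/298.257223563): X=-580595.7045, Y=-2964336.4384, Z=-5599316.4881
→ Helmert 7p (PV): X=-580927.1747, Y=-2964616.9576, Z=-5599068.3850
→ geod (Bowring, a=6378206.400): φ=-61.81305226°, λ=-101.08683179°, h=634.8775 m

φ=-61.81305226°, λ=-101.08683179°, h=634.8775 m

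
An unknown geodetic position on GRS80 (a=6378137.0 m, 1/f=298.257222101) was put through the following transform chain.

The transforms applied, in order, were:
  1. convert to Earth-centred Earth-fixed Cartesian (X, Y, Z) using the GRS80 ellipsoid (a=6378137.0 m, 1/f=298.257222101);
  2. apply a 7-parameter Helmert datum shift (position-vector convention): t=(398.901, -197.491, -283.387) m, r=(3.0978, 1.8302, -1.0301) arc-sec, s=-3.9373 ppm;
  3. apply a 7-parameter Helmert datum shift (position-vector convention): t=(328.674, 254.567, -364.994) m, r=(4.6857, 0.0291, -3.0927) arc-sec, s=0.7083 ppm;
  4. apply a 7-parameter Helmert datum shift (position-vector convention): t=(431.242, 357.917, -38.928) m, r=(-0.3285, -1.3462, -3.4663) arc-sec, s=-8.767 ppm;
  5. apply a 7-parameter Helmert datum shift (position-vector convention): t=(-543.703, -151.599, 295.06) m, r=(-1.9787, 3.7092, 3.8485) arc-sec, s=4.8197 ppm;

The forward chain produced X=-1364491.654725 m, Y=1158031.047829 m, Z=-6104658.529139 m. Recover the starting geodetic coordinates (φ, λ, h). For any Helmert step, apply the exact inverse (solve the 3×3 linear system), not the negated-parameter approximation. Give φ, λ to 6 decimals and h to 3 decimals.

start: X=-1364491.6547, Y=1158031.0478, Z=-6104658.5291 m
→ Helmert⁻¹: X=-1363809.9837, Y=1158261.0755, Z=-6104937.5790
→ Helmert⁻¹: X=-1364312.4890, Y=1157900.1054, Z=-6104941.4248
→ Helmert⁻¹: X=-1364656.6904, Y=1157485.5793, Z=-6104598.5939
→ Helmert⁻¹: X=-1365012.5827, Y=1157589.1327, Z=-6104368.7387
→ geod (Bowring, a=6378137.000): φ=-73.76270500°, λ=139.70062800°, h=2898.2610 m

φ=-73.762705°, λ=139.700628°, h=2898.261 m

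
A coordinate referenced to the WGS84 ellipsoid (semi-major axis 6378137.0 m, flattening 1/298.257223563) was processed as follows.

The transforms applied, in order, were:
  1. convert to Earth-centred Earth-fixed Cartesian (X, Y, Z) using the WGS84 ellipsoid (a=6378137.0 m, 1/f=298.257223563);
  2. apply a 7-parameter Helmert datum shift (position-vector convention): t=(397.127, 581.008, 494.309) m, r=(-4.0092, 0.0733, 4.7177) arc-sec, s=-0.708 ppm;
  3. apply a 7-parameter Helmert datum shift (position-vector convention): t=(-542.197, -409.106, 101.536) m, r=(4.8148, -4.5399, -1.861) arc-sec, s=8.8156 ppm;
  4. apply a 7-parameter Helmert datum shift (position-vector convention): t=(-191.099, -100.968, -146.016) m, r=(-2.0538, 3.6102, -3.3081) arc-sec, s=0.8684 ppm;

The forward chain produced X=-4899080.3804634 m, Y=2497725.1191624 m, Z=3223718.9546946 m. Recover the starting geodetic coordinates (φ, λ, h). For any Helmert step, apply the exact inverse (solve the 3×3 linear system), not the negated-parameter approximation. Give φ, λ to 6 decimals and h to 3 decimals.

φ=30.546703°, λ=152.985209°, h=1103.831 m

start: X=-4899080.3805, Y=2497725.1192, Z=3223718.9547 m
→ Helmert⁻¹: X=-4898981.5113, Y=2497713.2479, Z=3223801.2955
→ Helmert⁻¹: X=-4898347.7168, Y=2498131.3875, Z=3223720.8404
→ Helmert⁻¹: X=-4898692.3323, Y=2497601.5397, Z=3223275.6188
→ geod (Bowring, a=6378137.000): φ=30.54670300°, λ=152.98520900°, h=1103.8310 m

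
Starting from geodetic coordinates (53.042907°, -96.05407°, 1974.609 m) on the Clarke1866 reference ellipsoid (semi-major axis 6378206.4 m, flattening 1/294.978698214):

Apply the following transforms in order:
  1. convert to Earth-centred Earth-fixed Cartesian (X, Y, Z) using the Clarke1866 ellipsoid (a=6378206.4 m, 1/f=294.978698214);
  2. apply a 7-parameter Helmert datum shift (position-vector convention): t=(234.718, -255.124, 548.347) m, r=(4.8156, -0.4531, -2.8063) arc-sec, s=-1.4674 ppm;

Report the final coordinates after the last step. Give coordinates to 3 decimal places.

X=-405262.371 m, Y=-3823108.417 m, Z=5075241.016 m

start: φ=53.042907°, λ=-96.054070°, h=1974.609 m
→ ECEF (a=6378206.400, f=1/294.978698214): X=-405434.5269, Y=-3822745.9391, Z=5074790.2545
→ Helmert 7p (PV): X=-405262.3713, Y=-3823108.4169, Z=5075241.0158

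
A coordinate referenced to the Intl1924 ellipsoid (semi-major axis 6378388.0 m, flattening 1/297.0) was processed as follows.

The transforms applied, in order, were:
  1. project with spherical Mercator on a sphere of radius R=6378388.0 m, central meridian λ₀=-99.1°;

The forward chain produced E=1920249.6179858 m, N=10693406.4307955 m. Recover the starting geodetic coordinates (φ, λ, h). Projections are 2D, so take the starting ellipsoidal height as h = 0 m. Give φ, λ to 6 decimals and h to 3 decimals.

φ=68.813134°, λ=-81.850783°, h=0.000 m

start: E=1920249.6180, N=10693406.4308 m
→ merc⁻¹: φ=68.81313400°, λ=-81.85078300°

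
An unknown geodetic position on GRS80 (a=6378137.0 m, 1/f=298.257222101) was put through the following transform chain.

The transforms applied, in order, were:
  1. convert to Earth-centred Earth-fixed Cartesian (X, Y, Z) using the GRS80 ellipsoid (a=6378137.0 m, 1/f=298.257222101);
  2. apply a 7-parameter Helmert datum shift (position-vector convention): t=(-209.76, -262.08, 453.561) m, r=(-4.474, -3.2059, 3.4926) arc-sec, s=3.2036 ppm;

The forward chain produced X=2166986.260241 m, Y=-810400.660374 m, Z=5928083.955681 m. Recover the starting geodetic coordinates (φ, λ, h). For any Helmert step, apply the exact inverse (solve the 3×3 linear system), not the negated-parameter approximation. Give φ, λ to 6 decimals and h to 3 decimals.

start: X=2166986.2602, Y=-810400.6604, Z=5928083.9557 m
→ Helmert⁻¹: X=2167267.4869, Y=-810301.2546, Z=5927560.1440
→ geod (Bowring, a=6378137.000): φ=68.80703400°, λ=-20.49984100°, h=3576.8040 m

φ=68.807034°, λ=-20.499841°, h=3576.804 m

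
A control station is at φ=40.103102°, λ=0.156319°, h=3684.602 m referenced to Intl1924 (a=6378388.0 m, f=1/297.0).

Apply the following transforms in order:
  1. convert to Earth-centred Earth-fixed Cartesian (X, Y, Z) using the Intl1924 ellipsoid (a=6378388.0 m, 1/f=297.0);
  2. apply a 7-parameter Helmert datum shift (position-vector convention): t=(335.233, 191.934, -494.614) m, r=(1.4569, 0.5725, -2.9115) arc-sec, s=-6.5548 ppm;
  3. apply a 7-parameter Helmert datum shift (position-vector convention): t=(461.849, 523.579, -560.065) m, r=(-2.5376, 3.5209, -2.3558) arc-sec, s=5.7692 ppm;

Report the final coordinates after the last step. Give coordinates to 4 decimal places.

start: φ=40.103102°, λ=0.156319°, h=3684.602 m
→ ECEF (a=6378388.000, f=1/297.0): X=4888362.2027, Y=13336.8600, Z=4089190.5941
→ Helmert 7p (PV): X=4888676.9315, Y=13430.8232, Z=4088655.7026
→ Helmert 7p (PV): X=4889236.9306, Y=13948.9462, Z=4088035.6114

X=4889236.9306 m, Y=13948.9462 m, Z=4088035.6114 m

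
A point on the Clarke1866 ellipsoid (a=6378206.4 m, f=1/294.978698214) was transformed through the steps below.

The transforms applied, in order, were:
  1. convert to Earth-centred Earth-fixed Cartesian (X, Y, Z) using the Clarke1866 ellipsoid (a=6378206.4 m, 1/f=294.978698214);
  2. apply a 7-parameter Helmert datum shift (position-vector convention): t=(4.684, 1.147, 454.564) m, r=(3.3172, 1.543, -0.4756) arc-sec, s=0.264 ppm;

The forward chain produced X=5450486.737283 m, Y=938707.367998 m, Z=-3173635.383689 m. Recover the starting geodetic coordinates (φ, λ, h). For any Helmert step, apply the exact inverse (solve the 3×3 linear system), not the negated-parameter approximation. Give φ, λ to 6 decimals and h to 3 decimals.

φ=-30.019474°, λ=9.771440°, h=3984.692 m

start: X=5450486.7373, Y=938707.3680, Z=-3173635.3837 m
→ Helmert⁻¹: X=5450502.1941, Y=938667.4948, Z=-3174063.4322
→ geod (Bowring, a=6378206.400): φ=-30.01947400°, λ=9.77144000°, h=3984.6920 m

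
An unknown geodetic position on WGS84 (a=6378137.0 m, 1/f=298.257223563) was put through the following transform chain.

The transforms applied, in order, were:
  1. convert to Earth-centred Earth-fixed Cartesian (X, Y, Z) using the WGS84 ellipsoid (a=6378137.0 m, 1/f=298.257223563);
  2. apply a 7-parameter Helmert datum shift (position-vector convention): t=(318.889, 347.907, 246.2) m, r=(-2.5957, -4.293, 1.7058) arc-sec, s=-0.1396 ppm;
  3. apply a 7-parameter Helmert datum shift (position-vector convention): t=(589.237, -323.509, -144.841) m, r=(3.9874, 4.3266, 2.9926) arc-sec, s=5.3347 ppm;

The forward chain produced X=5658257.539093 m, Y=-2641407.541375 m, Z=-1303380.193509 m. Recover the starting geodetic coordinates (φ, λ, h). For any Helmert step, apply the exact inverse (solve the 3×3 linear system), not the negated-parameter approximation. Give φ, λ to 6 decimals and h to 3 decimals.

start: X=5658257.5391, Y=-2641407.5414, Z=-1303380.1935 m
→ Helmert⁻¹: X=5657627.1336, Y=-2641177.2170, Z=-1303058.6683
→ Helmert⁻¹: X=5657260.0599, Y=-2641555.8749, Z=-1303456.0372
→ geod (Bowring, a=6378137.000): φ=-11.86932000°, λ=-25.02937700°, h=958.1650 m

φ=-11.869320°, λ=-25.029377°, h=958.165 m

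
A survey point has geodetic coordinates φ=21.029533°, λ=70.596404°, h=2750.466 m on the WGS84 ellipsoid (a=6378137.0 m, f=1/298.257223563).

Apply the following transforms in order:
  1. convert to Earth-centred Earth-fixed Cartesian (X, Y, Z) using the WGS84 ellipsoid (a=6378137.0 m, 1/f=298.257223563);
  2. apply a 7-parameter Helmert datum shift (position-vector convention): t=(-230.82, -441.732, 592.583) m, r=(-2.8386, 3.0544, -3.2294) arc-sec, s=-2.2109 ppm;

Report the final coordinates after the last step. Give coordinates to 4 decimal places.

start: φ=21.029533°, λ=70.596404°, h=2750.466 m
→ ECEF (a=6378137.000, f=1/298.257223563): X=1979521.5047, Y=5620030.1324, Z=2275434.3515
→ Helmert 7p (PV): X=1979407.9933, Y=5619576.2969, Z=2275915.2485

X=1979407.9933 m, Y=5619576.2969 m, Z=2275915.2485 m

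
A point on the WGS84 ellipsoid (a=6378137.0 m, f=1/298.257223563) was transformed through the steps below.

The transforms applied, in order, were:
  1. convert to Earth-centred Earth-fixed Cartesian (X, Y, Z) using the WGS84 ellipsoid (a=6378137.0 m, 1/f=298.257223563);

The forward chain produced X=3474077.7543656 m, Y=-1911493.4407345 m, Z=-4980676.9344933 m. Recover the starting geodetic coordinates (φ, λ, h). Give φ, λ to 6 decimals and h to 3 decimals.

start: X=3474077.7544, Y=-1911493.4407, Z=-4980676.9345 m
→ geod (Bowring, a=6378137.000): φ=-51.66327800°, λ=-28.82029800°, h=1308.0640 m

φ=-51.663278°, λ=-28.820298°, h=1308.064 m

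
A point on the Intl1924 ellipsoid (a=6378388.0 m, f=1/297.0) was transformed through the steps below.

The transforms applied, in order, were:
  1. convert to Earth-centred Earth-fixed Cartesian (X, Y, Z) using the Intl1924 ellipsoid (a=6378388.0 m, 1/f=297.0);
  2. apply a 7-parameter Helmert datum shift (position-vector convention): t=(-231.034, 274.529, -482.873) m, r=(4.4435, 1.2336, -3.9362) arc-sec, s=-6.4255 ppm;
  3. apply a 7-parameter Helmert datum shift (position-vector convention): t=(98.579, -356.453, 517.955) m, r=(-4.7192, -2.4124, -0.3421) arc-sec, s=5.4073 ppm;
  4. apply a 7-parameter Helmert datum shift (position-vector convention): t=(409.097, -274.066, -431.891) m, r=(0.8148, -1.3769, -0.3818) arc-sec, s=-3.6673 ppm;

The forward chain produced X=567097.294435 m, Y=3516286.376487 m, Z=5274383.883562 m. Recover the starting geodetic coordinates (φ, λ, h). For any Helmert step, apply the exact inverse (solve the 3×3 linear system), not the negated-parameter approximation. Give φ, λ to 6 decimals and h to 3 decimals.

start: X=567097.2944, Y=3516286.3765, Z=5274383.8836 m
→ Helmert⁻¹: X=566718.9779, Y=3516595.2247, Z=5274817.4444
→ Helmert⁻¹: X=566673.1891, Y=3516812.9270, Z=5274344.8046
→ Helmert⁻¹: X=566809.2093, Y=3516685.4434, Z=5274789.2022
→ geod (Bowring, a=6378388.000): φ=56.14778600°, λ=80.84397500°, h=1269.2130 m

φ=56.147786°, λ=80.843975°, h=1269.213 m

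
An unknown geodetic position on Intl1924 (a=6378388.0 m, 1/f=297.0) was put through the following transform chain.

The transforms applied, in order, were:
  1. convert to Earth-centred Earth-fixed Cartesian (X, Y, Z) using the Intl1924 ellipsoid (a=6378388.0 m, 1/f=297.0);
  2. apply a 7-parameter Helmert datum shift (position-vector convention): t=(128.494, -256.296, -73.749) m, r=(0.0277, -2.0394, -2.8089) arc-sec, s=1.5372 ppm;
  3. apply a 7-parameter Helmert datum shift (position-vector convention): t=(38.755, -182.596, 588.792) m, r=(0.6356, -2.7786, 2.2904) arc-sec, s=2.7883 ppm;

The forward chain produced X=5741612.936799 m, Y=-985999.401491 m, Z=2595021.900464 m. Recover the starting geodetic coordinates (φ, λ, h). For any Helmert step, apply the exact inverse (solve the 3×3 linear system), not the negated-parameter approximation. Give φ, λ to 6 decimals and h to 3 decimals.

start: X=5741612.9368, Y=-985999.4015, Z=2595021.9005 m
→ Helmert⁻¹: X=5741582.1739, Y=-985869.8178, Z=2594351.5673
→ Helmert⁻¹: X=5741483.9264, Y=-985533.4712, Z=2594364.6928
→ geod (Bowring, a=6378388.000): φ=24.14969600°, λ=-9.73997800°, h=2221.7520 m

φ=24.149696°, λ=-9.739978°, h=2221.752 m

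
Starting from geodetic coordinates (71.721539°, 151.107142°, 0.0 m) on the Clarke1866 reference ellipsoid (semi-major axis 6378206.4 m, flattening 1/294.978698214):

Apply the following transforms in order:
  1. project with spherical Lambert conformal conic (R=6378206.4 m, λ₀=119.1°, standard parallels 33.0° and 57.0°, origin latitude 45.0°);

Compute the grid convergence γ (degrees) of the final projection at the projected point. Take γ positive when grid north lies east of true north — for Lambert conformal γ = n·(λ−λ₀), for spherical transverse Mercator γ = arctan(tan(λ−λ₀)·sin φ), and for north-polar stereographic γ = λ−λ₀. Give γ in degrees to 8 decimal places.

22.80283299

start: φ=71.721539°, λ=151.107142°, h=0.000 m
→ into lcc (λ₀=119.1°): φ=71.72153900°, λ−λ₀=32.00714200°
convergence γ = 22.80283299°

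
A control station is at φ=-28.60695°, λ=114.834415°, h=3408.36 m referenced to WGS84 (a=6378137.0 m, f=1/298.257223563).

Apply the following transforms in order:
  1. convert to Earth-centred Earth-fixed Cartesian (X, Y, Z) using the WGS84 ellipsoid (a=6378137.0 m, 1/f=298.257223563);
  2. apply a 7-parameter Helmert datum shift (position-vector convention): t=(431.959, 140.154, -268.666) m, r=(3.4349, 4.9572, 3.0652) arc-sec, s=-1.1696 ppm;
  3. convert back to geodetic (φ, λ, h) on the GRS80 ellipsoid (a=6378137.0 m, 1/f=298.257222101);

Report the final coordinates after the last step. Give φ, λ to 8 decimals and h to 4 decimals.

start: φ=-28.606950°, λ=114.834415°, h=3408.360 m
→ ECEF (a=6378137.000, f=1/298.257223563): X=-2354848.7725, Y=5088330.7204, Z=-3037360.1580
→ Helmert 7p (PV): X=-2354562.6717, Y=5088480.5096, Z=-3037483.9418
→ geod (Bowring, a=6378137.000): φ=-28.60786185°, λ=114.83111884°, h=3481.4866 m

φ=-28.60786185°, λ=114.83111884°, h=3481.4866 m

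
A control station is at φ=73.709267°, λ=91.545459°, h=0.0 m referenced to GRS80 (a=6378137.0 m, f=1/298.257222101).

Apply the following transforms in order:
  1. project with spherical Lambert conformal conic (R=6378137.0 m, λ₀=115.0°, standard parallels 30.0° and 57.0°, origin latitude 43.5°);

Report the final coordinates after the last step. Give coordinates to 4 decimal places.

E=-846277.1474 m, N=3578501.0244 m

start: φ=73.709267°, λ=91.545459°, h=0.000 m
→ lcc (R=6378137.0, λ₀=115.0°): E=-846277.1474, N=3578501.0244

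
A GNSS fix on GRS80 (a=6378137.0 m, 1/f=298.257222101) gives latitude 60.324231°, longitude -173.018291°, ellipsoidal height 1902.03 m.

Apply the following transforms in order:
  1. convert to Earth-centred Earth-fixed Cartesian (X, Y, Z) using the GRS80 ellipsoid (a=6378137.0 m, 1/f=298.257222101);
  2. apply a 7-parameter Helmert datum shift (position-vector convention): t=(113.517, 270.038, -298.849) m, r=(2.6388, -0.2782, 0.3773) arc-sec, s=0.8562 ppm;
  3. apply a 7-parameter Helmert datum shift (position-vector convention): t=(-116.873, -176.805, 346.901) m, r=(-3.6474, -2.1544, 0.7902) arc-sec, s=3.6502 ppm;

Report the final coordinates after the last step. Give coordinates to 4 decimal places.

start: φ=60.324231°, λ=-173.018291°, h=1902.030 m
→ ECEF (a=6378137.000, f=1/298.257222101): X=-3143229.7032, Y=-384921.5520, Z=5520103.1851
→ Helmert 7p (PV): X=-3143125.6186, Y=-384728.2134, Z=5519799.8985
→ Helmert 7p (PV): X=-3143310.1443, Y=-384820.8566, Z=5520140.9216

X=-3143310.1443 m, Y=-384820.8566 m, Z=5520140.9216 m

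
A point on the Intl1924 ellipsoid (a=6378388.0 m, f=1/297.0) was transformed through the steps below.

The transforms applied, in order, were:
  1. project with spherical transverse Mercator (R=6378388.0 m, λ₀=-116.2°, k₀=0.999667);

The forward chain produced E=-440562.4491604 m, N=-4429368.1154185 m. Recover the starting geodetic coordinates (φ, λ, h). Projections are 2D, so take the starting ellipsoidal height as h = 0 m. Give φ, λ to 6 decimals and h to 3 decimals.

start: E=-440562.4492, N=-4429368.1154 m
→ tm⁻¹: φ=-39.68774500°, λ=-121.34313400°

φ=-39.687745°, λ=-121.343134°, h=0.000 m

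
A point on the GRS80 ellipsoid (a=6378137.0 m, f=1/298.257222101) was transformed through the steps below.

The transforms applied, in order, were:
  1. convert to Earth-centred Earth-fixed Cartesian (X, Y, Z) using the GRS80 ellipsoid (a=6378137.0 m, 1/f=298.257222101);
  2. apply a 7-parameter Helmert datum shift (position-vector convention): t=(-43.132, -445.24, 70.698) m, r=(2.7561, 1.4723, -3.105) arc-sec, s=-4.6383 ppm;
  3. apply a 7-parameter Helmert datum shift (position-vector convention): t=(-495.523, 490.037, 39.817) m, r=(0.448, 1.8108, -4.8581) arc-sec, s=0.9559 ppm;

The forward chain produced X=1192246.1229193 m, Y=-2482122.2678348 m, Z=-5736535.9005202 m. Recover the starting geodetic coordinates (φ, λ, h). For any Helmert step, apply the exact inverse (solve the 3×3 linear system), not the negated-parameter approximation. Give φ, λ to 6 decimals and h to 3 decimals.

φ=-64.505168°, λ=-64.330653°, h=2693.127 m

start: X=1192246.1229, Y=-2482122.2678, Z=-5736535.9005 m
→ Helmert⁻¹: X=1192849.3389, Y=-2482594.2964, Z=-5736554.3698
→ Helmert⁻¹: X=1192976.3173, Y=-2482219.2633, Z=-5736609.9935
→ geod (Bowring, a=6378137.000): φ=-64.50516800°, λ=-64.33065300°, h=2693.1270 m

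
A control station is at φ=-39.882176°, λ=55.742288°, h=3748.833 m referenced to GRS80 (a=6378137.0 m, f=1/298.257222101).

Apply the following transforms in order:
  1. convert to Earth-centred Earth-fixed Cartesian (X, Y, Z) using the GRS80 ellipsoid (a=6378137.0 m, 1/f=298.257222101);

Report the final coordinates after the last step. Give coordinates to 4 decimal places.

start: φ=-39.882176°, λ=55.742288°, h=3748.833 m
→ ECEF (a=6378137.000, f=1/298.257222101): X=2760531.5099, Y=4053210.7323, Z=-4070359.0171

X=2760531.5099 m, Y=4053210.7323 m, Z=-4070359.0171 m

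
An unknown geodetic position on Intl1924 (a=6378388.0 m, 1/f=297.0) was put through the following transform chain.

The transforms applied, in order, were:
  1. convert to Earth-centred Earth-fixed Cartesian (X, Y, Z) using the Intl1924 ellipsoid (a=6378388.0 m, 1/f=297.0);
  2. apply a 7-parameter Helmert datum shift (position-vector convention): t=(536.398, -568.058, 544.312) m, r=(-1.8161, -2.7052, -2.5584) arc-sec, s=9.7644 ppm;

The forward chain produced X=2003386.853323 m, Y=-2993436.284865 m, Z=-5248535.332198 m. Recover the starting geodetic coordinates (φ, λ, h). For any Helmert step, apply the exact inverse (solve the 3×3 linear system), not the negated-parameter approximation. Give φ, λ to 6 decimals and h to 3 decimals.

start: X=2003386.8533, Y=-2993436.2849, Z=-5248535.3322 m
→ Helmert⁻¹: X=2002799.1770, Y=-2992767.9453, Z=-5249081.0081
→ geod (Bowring, a=6378388.000): φ=-55.72824300°, λ=-56.20904800°, h=1827.0930 m

φ=-55.728243°, λ=-56.209048°, h=1827.093 m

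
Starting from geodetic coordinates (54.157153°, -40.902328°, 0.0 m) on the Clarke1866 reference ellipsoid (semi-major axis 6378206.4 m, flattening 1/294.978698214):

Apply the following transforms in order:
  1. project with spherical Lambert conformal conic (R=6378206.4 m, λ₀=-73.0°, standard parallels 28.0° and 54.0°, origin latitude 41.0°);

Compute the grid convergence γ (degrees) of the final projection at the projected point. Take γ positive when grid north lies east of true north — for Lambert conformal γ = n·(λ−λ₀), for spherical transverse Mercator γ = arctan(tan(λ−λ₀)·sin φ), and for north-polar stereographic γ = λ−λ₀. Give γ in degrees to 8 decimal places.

start: φ=54.157153°, λ=-40.902328°, h=0.000 m
→ into lcc (λ₀=-73.0°): φ=54.15715300°, λ−λ₀=32.09767200°
convergence γ = 21.24430252°

21.24430252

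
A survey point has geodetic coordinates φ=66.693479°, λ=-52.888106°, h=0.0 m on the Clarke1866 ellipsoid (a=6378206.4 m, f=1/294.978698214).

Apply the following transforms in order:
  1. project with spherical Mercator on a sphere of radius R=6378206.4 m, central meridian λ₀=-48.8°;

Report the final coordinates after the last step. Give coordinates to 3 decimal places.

E=-455090.830 m, N=10069385.623 m

start: φ=66.693479°, λ=-52.888106°, h=0.000 m
→ merc (R=6378206.4, λ₀=-48.8°): E=-455090.8300, N=10069385.6233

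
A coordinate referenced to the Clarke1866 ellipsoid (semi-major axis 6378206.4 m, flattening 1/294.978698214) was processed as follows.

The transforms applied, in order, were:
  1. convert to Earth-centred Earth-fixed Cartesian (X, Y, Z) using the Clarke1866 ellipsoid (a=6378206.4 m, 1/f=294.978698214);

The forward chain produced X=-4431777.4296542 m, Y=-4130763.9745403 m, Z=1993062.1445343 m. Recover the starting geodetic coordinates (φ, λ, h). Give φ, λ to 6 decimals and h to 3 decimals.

φ=18.325793°, λ=-137.013386°, h=1701.279 m

start: X=-4431777.4297, Y=-4130763.9745, Z=1993062.1445 m
→ geod (Bowring, a=6378206.400): φ=18.32579300°, λ=-137.01338600°, h=1701.2790 m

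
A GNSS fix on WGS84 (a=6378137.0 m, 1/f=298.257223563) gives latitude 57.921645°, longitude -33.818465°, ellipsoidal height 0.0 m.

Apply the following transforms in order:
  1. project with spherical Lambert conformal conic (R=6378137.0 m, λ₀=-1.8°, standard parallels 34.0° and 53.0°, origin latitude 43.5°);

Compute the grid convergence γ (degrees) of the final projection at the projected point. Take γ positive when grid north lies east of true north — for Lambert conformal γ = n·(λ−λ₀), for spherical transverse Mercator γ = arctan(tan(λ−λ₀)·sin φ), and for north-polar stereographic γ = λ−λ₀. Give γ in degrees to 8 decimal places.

start: φ=57.921645°, λ=-33.818465°, h=0.000 m
→ into lcc (λ₀=-1.8°): φ=57.92164500°, λ−λ₀=-32.01846500°
convergence γ = -22.14281395°

-22.14281395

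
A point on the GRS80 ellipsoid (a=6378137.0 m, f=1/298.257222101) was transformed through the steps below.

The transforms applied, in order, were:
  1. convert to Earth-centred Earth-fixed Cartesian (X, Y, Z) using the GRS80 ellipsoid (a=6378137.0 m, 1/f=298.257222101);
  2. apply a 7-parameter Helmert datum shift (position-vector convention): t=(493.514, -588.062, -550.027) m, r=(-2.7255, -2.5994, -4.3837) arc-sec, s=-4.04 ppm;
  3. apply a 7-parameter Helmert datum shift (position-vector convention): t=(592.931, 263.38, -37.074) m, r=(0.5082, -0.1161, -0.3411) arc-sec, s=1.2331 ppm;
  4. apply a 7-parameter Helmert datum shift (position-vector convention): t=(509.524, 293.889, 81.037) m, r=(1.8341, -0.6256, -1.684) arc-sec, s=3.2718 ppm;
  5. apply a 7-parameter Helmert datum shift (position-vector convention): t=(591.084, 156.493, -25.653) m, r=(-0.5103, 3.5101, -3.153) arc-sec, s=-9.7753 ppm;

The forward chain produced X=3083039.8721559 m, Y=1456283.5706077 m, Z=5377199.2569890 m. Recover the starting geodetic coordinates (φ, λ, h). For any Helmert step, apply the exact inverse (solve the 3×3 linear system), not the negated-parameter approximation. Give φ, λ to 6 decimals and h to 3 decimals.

start: X=3083039.8722, Y=1456283.5706, Z=5377199.2570 m
→ Helmert⁻¹: X=3082365.1525, Y=1456175.1259, Z=5377333.5311
→ Helmert⁻¹: X=3081849.9676, Y=1455949.4486, Z=5377212.6073
→ Helmert⁻¹: X=3081253.8565, Y=1455702.6176, Z=5377237.7297
→ Helmert⁻¹: X=3080809.6108, Y=1456290.9788, Z=5377789.9008
→ geod (Bowring, a=6378137.000): φ=57.81305100°, λ=25.29998400°, h=3680.3680 m

φ=57.813051°, λ=25.299984°, h=3680.368 m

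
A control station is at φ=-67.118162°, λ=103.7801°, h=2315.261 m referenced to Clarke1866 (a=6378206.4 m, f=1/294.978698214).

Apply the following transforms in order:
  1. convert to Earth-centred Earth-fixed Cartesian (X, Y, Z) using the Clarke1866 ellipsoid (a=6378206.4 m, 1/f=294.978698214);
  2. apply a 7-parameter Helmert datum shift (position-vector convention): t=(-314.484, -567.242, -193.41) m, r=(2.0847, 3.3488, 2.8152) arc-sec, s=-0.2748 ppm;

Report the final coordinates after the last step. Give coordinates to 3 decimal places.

X=-593099.563 m, Y=2415973.910 m, Z=-5855652.156 m

start: φ=-67.118162°, λ=103.780100°, h=2315.261 m
→ ECEF (a=6378206.400, f=1/294.978698214): X=-592657.1942, Y=2416490.7244, Z=-5855494.3999
→ Helmert 7p (PV): X=-593099.5633, Y=2415973.9105, Z=-5855652.1555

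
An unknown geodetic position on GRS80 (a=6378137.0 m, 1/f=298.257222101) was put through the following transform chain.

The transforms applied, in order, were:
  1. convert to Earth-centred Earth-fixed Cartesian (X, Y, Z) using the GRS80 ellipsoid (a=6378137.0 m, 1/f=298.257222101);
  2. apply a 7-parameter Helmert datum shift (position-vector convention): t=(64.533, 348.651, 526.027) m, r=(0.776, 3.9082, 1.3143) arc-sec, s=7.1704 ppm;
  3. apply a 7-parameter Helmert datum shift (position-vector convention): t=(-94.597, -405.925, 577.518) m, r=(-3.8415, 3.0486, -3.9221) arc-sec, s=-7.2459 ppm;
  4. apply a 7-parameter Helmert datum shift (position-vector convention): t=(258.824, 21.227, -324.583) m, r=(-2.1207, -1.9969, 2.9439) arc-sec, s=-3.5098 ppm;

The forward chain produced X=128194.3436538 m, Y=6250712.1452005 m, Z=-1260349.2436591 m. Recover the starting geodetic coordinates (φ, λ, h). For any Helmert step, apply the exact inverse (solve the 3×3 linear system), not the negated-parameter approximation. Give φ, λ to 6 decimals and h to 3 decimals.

φ=-11.477674°, λ=88.826837°, h=709.201 m

start: X=128194.3437, Y=6250712.1452, Z=-1260349.2437 m
→ Helmert⁻¹: X=128012.9837, Y=6250723.9842, Z=-1259966.0560
→ Helmert⁻¹: X=128008.2724, Y=6251201.1131, Z=-1260434.3927
→ Helmert⁻¹: X=128006.5437, Y=6250802.0817, Z=-1260972.4693
→ geod (Bowring, a=6378137.000): φ=-11.47767400°, λ=88.82683700°, h=709.2010 m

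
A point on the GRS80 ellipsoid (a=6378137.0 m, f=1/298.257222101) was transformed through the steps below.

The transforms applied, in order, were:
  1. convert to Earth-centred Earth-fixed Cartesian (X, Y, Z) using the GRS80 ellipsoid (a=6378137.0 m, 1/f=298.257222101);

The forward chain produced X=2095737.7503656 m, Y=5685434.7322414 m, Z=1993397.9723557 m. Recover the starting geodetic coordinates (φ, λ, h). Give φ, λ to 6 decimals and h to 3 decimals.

start: X=2095737.7504, Y=5685434.7322, Z=1993397.9724 m
→ geod (Bowring, a=6378137.000): φ=18.32448200°, λ=69.76534600°, h=2825.9880 m

φ=18.324482°, λ=69.765346°, h=2825.988 m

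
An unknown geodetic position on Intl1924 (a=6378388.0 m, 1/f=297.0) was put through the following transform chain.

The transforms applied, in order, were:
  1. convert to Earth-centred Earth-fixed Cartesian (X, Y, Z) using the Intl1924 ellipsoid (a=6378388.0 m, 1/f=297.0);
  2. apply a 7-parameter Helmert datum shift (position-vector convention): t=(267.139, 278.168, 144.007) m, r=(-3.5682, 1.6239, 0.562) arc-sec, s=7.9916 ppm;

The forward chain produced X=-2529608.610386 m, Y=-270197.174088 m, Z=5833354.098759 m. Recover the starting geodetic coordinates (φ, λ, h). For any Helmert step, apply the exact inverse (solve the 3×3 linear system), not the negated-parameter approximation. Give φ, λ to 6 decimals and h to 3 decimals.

start: X=-2529608.6104, Y=-270197.1741, Z=5833354.0988 m
→ Helmert⁻¹: X=-2529902.1927, Y=-270567.1956, Z=5833138.8772
→ geod (Bowring, a=6378388.000): φ=66.57510600°, λ=-173.89555200°, h=3561.7100 m

φ=66.575106°, λ=-173.895552°, h=3561.710 m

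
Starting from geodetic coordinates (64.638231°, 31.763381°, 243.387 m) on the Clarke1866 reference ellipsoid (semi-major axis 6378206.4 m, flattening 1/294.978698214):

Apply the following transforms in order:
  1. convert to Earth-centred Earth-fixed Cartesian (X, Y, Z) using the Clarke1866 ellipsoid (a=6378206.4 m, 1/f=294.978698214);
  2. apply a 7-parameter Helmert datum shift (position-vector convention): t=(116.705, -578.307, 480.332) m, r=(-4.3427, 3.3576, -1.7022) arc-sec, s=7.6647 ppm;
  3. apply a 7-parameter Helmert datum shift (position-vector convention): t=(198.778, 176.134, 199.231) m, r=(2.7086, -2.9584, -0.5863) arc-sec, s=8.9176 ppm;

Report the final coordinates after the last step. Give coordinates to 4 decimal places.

start: φ=64.638231°, λ=31.763381°, h=243.387 m
→ ECEF (a=6378206.400, f=1/294.978698214): X=2329353.6842, Y=1442200.2280, Z=5740576.9976
→ Helmert 7p (PV): X=2329593.5913, Y=1441734.6150, Z=5741033.0474
→ Helmert 7p (PV): X=2329734.8990, Y=1441841.5939, Z=5741335.8202

X=2329734.8990 m, Y=1441841.5939 m, Z=5741335.8202 m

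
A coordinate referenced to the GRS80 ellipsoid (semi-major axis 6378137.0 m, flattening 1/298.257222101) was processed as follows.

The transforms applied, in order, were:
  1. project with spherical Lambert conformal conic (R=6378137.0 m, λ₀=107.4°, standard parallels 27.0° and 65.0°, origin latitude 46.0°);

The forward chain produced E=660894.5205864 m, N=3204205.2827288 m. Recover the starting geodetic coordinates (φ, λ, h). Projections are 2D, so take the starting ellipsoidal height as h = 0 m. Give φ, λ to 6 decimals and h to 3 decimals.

start: E=660894.5206, N=3204205.2827 m
→ lcc⁻¹: φ=74.33954500°, λ=127.56455600°

φ=74.339545°, λ=127.564556°, h=0.000 m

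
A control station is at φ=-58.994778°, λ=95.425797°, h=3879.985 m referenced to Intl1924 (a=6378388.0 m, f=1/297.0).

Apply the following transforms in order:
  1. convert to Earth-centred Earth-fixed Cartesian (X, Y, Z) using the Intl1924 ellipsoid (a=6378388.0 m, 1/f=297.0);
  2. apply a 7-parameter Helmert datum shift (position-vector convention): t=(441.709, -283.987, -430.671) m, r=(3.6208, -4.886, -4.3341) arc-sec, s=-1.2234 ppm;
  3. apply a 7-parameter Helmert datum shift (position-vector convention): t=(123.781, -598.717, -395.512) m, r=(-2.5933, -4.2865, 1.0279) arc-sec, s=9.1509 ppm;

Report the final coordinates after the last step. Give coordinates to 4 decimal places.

start: φ=-58.994778°, λ=95.425797°, h=3879.985 m
→ ECEF (a=6378388.000, f=1/297.0): X=-311635.0600, Y=3280986.6970, Z=-5447078.2248
→ Helmert 7p (PV): X=-310994.9985, Y=3280800.8628, Z=-5447452.0191
→ Helmert 7p (PV): X=-310777.2056, Y=3280162.1286, Z=-5447945.0920

X=-310777.2056 m, Y=3280162.1286 m, Z=-5447945.0920 m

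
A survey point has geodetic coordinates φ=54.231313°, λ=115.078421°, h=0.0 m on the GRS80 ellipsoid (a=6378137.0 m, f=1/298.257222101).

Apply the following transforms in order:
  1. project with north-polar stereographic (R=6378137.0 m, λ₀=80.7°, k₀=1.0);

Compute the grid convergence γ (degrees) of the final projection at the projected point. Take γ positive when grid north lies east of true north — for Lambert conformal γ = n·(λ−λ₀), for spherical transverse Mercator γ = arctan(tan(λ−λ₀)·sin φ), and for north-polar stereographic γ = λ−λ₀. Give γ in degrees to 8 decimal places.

start: φ=54.231313°, λ=115.078421°, h=0.000 m
→ into stereo (λ₀=80.7°): φ=54.23131300°, λ−λ₀=34.37842100°
convergence γ = 34.37842100°

34.37842100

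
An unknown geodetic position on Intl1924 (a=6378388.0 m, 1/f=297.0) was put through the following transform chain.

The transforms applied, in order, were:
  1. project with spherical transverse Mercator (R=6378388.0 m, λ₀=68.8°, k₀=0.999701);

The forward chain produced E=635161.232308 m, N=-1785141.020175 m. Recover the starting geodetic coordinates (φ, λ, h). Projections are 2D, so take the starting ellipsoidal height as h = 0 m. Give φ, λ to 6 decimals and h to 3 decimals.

φ=-15.958989°, λ=74.727024°, h=0.000 m

start: E=635161.2323, N=-1785141.0202 m
→ tm⁻¹: φ=-15.95898900°, λ=74.72702400°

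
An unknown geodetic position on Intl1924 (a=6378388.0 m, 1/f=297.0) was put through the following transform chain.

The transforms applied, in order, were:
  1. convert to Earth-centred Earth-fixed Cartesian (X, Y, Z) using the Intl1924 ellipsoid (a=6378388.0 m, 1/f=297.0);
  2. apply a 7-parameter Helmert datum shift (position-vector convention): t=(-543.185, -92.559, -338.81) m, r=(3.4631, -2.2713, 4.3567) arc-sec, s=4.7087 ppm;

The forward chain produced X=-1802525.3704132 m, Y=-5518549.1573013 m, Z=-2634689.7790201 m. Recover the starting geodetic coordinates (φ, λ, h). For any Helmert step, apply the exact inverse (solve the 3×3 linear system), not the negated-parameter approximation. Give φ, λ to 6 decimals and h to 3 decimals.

start: X=-1802525.3704, Y=-5518549.1573, Z=-2634689.7790 m
→ Helmert⁻¹: X=-1802119.2672, Y=-5518436.7771, Z=-2634226.0683
→ geod (Bowring, a=6378388.000): φ=-24.55273300°, λ=-108.08514100°, h=239.5050 m

φ=-24.552733°, λ=-108.085141°, h=239.505 m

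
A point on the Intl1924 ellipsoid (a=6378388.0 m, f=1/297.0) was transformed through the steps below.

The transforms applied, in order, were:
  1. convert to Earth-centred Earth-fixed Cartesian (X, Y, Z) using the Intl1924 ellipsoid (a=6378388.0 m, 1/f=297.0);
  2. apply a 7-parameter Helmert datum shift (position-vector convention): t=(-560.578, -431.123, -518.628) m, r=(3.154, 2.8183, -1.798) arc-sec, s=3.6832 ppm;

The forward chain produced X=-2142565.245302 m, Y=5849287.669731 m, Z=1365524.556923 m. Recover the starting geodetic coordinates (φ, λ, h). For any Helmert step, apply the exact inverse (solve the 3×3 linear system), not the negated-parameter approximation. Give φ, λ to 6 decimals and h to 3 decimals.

φ=12.448298°, λ=110.111923°, h=153.809 m

start: X=-2142565.2453, Y=5849287.6697, Z=1365524.5569 m
→ Helmert⁻¹: X=-2142066.4327, Y=5849699.4611, Z=1365919.4375
→ geod (Bowring, a=6378388.000): φ=12.44829800°, λ=110.11192300°, h=153.8090 m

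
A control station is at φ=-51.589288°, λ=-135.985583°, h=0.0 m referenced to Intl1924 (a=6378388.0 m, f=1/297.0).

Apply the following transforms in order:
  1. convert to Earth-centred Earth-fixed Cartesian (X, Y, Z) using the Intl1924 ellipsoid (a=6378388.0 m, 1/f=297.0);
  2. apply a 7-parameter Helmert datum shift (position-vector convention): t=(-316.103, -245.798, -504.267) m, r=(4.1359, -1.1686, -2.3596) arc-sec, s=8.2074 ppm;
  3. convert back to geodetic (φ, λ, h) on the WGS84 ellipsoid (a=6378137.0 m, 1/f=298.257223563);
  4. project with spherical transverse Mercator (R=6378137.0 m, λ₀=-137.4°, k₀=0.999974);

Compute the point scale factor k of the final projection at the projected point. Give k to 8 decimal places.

start: φ=-51.589288°, λ=-135.985583°, h=0.000 m
→ ECEF (a=6378388.000, f=1/297.0): X=-2855847.3992, Y=-2759248.8476, Z=-4974637.9612
→ Helmert 7p (PV): X=-2856190.3223, Y=-2759384.8724, Z=-4975254.5644
→ geod (Bowring, a=6378137.000): φ=-51.58952845°, λ=-135.98760932°, h=890.0754 m
→ into tm (λ₀=-137.4°): φ=-51.58952845°, λ−λ₀=1.41239068°
scale k = 1.00009127

1.00009127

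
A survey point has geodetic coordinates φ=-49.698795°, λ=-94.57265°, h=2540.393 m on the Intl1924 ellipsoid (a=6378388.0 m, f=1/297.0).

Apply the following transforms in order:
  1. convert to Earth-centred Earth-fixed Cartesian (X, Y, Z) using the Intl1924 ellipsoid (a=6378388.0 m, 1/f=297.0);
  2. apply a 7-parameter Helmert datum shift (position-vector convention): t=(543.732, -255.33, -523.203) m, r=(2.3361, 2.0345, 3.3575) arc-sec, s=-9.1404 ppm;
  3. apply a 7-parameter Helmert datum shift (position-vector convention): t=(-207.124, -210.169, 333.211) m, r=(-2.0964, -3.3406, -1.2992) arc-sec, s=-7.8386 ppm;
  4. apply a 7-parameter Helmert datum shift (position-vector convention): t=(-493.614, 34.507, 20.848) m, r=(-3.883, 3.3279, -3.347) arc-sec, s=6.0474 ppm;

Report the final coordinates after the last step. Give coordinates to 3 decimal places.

X=-329906.487 m, Y=-4122618.182 m, Z=-4843257.291 m

start: φ=-49.698795°, λ=-94.572650°, h=2540.393 m
→ ECEF (a=6378388.000, f=1/297.0): X=-329679.8535, Y=-4122148.7450, Z=-4843217.1491
→ Helmert 7p (PV): X=-329113.7808, Y=-4122316.9108, Z=-4843739.5173
→ Helmert 7p (PV): X=-329265.8429, Y=-4122541.9232, Z=-4843331.7710
→ Helmert 7p (PV): X=-329906.4872, Y=-4122618.1818, Z=-4843257.2915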